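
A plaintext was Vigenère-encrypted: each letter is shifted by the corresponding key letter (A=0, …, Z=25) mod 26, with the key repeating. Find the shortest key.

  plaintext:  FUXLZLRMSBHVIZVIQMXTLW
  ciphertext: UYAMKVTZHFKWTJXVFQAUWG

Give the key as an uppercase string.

PEDBLKCN

  i= 0: U-F = 15 → P
  i= 1: Y-U =  4 → E
  i= 2: A-X =  3 → D
  i= 3: M-L =  1 → B
  i= 4: K-Z = 11 → L
  i= 5: V-L = 10 → K
  i= 6: T-R =  2 → C
  i= 7: Z-M = 13 → N
  i= 8: H-S = 15 → P
  i= 9: F-B =  4 → E
  i=10: K-H =  3 → D
  i=11: W-V =  1 → B
  i=12: T-I = 11 → L
  i=13: J-Z = 10 → K
  i=14: X-V =  2 → C
  i=15: V-I = 13 → N
  i=16: F-Q = 15 → P
  i=17: Q-M =  4 → E
  i=18: A-X =  3 → D
  i=19: U-T =  1 → B
  i=20: W-L = 11 → L
  i=21: G-W = 10 → K
  shifts repeat with period 8: PEDBLKCN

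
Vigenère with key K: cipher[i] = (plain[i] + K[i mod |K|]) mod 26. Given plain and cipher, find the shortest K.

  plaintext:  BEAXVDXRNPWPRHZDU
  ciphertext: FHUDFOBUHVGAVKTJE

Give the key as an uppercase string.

EDUGKL

  i= 0: F-B =  4 → E
  i= 1: H-E =  3 → D
  i= 2: U-A = 20 → U
  i= 3: D-X =  6 → G
  i= 4: F-V = 10 → K
  i= 5: O-D = 11 → L
  i= 6: B-X =  4 → E
  i= 7: U-R =  3 → D
  i= 8: H-N = 20 → U
  i= 9: V-P =  6 → G
  i=10: G-W = 10 → K
  i=11: A-P = 11 → L
  i=12: V-R =  4 → E
  i=13: K-H =  3 → D
  i=14: T-Z = 20 → U
  i=15: J-D =  6 → G
  i=16: E-U = 10 → K
  shifts repeat with period 6: EDUGKL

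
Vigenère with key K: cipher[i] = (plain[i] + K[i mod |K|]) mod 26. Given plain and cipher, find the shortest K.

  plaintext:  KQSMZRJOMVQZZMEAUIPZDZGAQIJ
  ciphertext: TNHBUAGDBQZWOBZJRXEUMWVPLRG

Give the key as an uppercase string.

JXPPV

  i= 0: T-K =  9 → J
  i= 1: N-Q = 23 → X
  i= 2: H-S = 15 → P
  i= 3: B-M = 15 → P
  i= 4: U-Z = 21 → V
  i= 5: A-R =  9 → J
  i= 6: G-J = 23 → X
  i= 7: D-O = 15 → P
  i= 8: B-M = 15 → P
  i= 9: Q-V = 21 → V
  i=10: Z-Q =  9 → J
  i=11: W-Z = 23 → X
  i=12: O-Z = 15 → P
  i=13: B-M = 15 → P
  i=14: Z-E = 21 → V
  i=15: J-A =  9 → J
  i=16: R-U = 23 → X
  i=17: X-I = 15 → P
  i=18: E-P = 15 → P
  i=19: U-Z = 21 → V
  i=20: M-D =  9 → J
  i=21: W-Z = 23 → X
  i=22: V-G = 15 → P
  i=23: P-A = 15 → P
  i=24: L-Q = 21 → V
  i=25: R-I =  9 → J
  i=26: G-J = 23 → X
  shifts repeat with period 5: JXPPV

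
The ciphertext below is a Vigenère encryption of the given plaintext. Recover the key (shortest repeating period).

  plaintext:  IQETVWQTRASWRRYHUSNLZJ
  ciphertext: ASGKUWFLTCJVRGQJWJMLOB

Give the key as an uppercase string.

  i= 0: A-I = 18 → S
  i= 1: S-Q =  2 → C
  i= 2: G-E =  2 → C
  i= 3: K-T = 17 → R
  i= 4: U-V = 25 → Z
  i= 5: W-W =  0 → A
  i= 6: F-Q = 15 → P
  i= 7: L-T = 18 → S
  i= 8: T-R =  2 → C
  i= 9: C-A =  2 → C
  i=10: J-S = 17 → R
  i=11: V-W = 25 → Z
  i=12: R-R =  0 → A
  i=13: G-R = 15 → P
  i=14: Q-Y = 18 → S
  i=15: J-H =  2 → C
  i=16: W-U =  2 → C
  i=17: J-S = 17 → R
  i=18: M-N = 25 → Z
  i=19: L-L =  0 → A
  i=20: O-Z = 15 → P
  i=21: B-J = 18 → S
  shifts repeat with period 7: SCCRZAP

SCCRZAP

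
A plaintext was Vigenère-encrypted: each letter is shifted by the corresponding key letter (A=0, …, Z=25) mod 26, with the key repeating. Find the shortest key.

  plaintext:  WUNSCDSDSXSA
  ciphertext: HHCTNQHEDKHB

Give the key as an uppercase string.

  i= 0: H-W = 11 → L
  i= 1: H-U = 13 → N
  i= 2: C-N = 15 → P
  i= 3: T-S =  1 → B
  i= 4: N-C = 11 → L
  i= 5: Q-D = 13 → N
  i= 6: H-S = 15 → P
  i= 7: E-D =  1 → B
  i= 8: D-S = 11 → L
  i= 9: K-X = 13 → N
  i=10: H-S = 15 → P
  i=11: B-A =  1 → B
  shifts repeat with period 4: LNPB

LNPB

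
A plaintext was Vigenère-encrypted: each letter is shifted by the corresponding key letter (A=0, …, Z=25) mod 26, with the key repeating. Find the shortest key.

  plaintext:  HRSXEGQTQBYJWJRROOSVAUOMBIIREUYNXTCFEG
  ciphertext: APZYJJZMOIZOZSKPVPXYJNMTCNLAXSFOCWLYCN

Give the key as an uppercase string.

TYHBFDJ

  i= 0: A-H = 19 → T
  i= 1: P-R = 24 → Y
  i= 2: Z-S =  7 → H
  i= 3: Y-X =  1 → B
  i= 4: J-E =  5 → F
  i= 5: J-G =  3 → D
  i= 6: Z-Q =  9 → J
  i= 7: M-T = 19 → T
  i= 8: O-Q = 24 → Y
  i= 9: I-B =  7 → H
  i=10: Z-Y =  1 → B
  i=11: O-J =  5 → F
  i=12: Z-W =  3 → D
  i=13: S-J =  9 → J
  i=14: K-R = 19 → T
  i=15: P-R = 24 → Y
  i=16: V-O =  7 → H
  i=17: P-O =  1 → B
  i=18: X-S =  5 → F
  i=19: Y-V =  3 → D
  i=20: J-A =  9 → J
  i=21: N-U = 19 → T
  i=22: M-O = 24 → Y
  i=23: T-M =  7 → H
  i=24: C-B =  1 → B
  i=25: N-I =  5 → F
  i=26: L-I =  3 → D
  i=27: A-R =  9 → J
  i=28: X-E = 19 → T
  i=29: S-U = 24 → Y
  i=30: F-Y =  7 → H
  i=31: O-N =  1 → B
  i=32: C-X =  5 → F
  i=33: W-T =  3 → D
  i=34: L-C =  9 → J
  i=35: Y-F = 19 → T
  i=36: C-E = 24 → Y
  i=37: N-G =  7 → H
  shifts repeat with period 7: TYHBFDJ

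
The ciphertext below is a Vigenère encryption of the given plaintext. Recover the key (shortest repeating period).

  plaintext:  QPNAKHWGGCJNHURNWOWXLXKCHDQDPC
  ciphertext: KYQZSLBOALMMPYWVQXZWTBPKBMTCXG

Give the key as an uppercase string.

  i= 0: K-Q = 20 → U
  i= 1: Y-P =  9 → J
  i= 2: Q-N =  3 → D
  i= 3: Z-A = 25 → Z
  i= 4: S-K =  8 → I
  i= 5: L-H =  4 → E
  i= 6: B-W =  5 → F
  i= 7: O-G =  8 → I
  i= 8: A-G = 20 → U
  i= 9: L-C =  9 → J
  i=10: M-J =  3 → D
  i=11: M-N = 25 → Z
  i=12: P-H =  8 → I
  i=13: Y-U =  4 → E
  i=14: W-R =  5 → F
  i=15: V-N =  8 → I
  i=16: Q-W = 20 → U
  i=17: X-O =  9 → J
  i=18: Z-W =  3 → D
  i=19: W-X = 25 → Z
  i=20: T-L =  8 → I
  i=21: B-X =  4 → E
  i=22: P-K =  5 → F
  i=23: K-C =  8 → I
  i=24: B-H = 20 → U
  i=25: M-D =  9 → J
  i=26: T-Q =  3 → D
  i=27: C-D = 25 → Z
  i=28: X-P =  8 → I
  i=29: G-C =  4 → E
  shifts repeat with period 8: UJDZIEFI

UJDZIEFI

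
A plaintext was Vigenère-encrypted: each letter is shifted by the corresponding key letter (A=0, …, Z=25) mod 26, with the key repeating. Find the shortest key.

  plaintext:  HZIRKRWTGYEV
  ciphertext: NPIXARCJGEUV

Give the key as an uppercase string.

  i= 0: N-H =  6 → G
  i= 1: P-Z = 16 → Q
  i= 2: I-I =  0 → A
  i= 3: X-R =  6 → G
  i= 4: A-K = 16 → Q
  i= 5: R-R =  0 → A
  i= 6: C-W =  6 → G
  i= 7: J-T = 16 → Q
  i= 8: G-G =  0 → A
  i= 9: E-Y =  6 → G
  i=10: U-E = 16 → Q
  i=11: V-V =  0 → A
  shifts repeat with period 3: GQA

GQA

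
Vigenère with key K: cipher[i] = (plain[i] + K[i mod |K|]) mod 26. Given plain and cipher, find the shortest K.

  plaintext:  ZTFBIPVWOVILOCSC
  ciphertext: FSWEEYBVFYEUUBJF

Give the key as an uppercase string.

  i= 0: F-Z =  6 → G
  i= 1: S-T = 25 → Z
  i= 2: W-F = 17 → R
  i= 3: E-B =  3 → D
  i= 4: E-I = 22 → W
  i= 5: Y-P =  9 → J
  i= 6: B-V =  6 → G
  i= 7: V-W = 25 → Z
  i= 8: F-O = 17 → R
  i= 9: Y-V =  3 → D
  i=10: E-I = 22 → W
  i=11: U-L =  9 → J
  i=12: U-O =  6 → G
  i=13: B-C = 25 → Z
  i=14: J-S = 17 → R
  i=15: F-C =  3 → D
  shifts repeat with period 6: GZRDWJ

GZRDWJ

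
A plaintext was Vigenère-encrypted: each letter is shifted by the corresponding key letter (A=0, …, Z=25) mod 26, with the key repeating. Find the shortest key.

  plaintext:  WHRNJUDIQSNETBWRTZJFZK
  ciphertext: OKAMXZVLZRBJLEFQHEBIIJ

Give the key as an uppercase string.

SDJZOF

  i= 0: O-W = 18 → S
  i= 1: K-H =  3 → D
  i= 2: A-R =  9 → J
  i= 3: M-N = 25 → Z
  i= 4: X-J = 14 → O
  i= 5: Z-U =  5 → F
  i= 6: V-D = 18 → S
  i= 7: L-I =  3 → D
  i= 8: Z-Q =  9 → J
  i= 9: R-S = 25 → Z
  i=10: B-N = 14 → O
  i=11: J-E =  5 → F
  i=12: L-T = 18 → S
  i=13: E-B =  3 → D
  i=14: F-W =  9 → J
  i=15: Q-R = 25 → Z
  i=16: H-T = 14 → O
  i=17: E-Z =  5 → F
  i=18: B-J = 18 → S
  i=19: I-F =  3 → D
  i=20: I-Z =  9 → J
  i=21: J-K = 25 → Z
  shifts repeat with period 6: SDJZOF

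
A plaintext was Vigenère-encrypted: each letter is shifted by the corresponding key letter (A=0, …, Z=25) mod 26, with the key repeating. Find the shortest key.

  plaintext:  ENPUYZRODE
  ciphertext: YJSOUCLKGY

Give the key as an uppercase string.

UWD

  i= 0: Y-E = 20 → U
  i= 1: J-N = 22 → W
  i= 2: S-P =  3 → D
  i= 3: O-U = 20 → U
  i= 4: U-Y = 22 → W
  i= 5: C-Z =  3 → D
  i= 6: L-R = 20 → U
  i= 7: K-O = 22 → W
  i= 8: G-D =  3 → D
  i= 9: Y-E = 20 → U
  shifts repeat with period 3: UWD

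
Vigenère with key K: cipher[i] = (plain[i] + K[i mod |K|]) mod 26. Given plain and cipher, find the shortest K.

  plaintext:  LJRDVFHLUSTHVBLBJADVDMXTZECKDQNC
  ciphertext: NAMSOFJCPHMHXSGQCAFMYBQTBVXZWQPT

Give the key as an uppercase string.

CRVPTA

  i= 0: N-L =  2 → C
  i= 1: A-J = 17 → R
  i= 2: M-R = 21 → V
  i= 3: S-D = 15 → P
  i= 4: O-V = 19 → T
  i= 5: F-F =  0 → A
  i= 6: J-H =  2 → C
  i= 7: C-L = 17 → R
  i= 8: P-U = 21 → V
  i= 9: H-S = 15 → P
  i=10: M-T = 19 → T
  i=11: H-H =  0 → A
  i=12: X-V =  2 → C
  i=13: S-B = 17 → R
  i=14: G-L = 21 → V
  i=15: Q-B = 15 → P
  i=16: C-J = 19 → T
  i=17: A-A =  0 → A
  i=18: F-D =  2 → C
  i=19: M-V = 17 → R
  i=20: Y-D = 21 → V
  i=21: B-M = 15 → P
  i=22: Q-X = 19 → T
  i=23: T-T =  0 → A
  i=24: B-Z =  2 → C
  i=25: V-E = 17 → R
  i=26: X-C = 21 → V
  i=27: Z-K = 15 → P
  i=28: W-D = 19 → T
  i=29: Q-Q =  0 → A
  i=30: P-N =  2 → C
  i=31: T-C = 17 → R
  shifts repeat with period 6: CRVPTA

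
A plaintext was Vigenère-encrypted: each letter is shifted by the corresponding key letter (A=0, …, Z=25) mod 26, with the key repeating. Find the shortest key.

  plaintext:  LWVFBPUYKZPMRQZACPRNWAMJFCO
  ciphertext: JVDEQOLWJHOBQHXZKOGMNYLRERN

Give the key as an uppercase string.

  i= 0: J-L = 24 → Y
  i= 1: V-W = 25 → Z
  i= 2: D-V =  8 → I
  i= 3: E-F = 25 → Z
  i= 4: Q-B = 15 → P
  i= 5: O-P = 25 → Z
  i= 6: L-U = 17 → R
  i= 7: W-Y = 24 → Y
  i= 8: J-K = 25 → Z
  i= 9: H-Z =  8 → I
  i=10: O-P = 25 → Z
  i=11: B-M = 15 → P
  i=12: Q-R = 25 → Z
  i=13: H-Q = 17 → R
  i=14: X-Z = 24 → Y
  i=15: Z-A = 25 → Z
  i=16: K-C =  8 → I
  i=17: O-P = 25 → Z
  i=18: G-R = 15 → P
  i=19: M-N = 25 → Z
  i=20: N-W = 17 → R
  i=21: Y-A = 24 → Y
  i=22: L-M = 25 → Z
  i=23: R-J =  8 → I
  i=24: E-F = 25 → Z
  i=25: R-C = 15 → P
  i=26: N-O = 25 → Z
  shifts repeat with period 7: YZIZPZR

YZIZPZR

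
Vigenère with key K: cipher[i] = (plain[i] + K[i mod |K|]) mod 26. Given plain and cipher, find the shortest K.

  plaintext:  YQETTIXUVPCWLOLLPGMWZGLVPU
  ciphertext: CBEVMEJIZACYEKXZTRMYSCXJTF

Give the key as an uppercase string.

  i= 0: C-Y =  4 → E
  i= 1: B-Q = 11 → L
  i= 2: E-E =  0 → A
  i= 3: V-T =  2 → C
  i= 4: M-T = 19 → T
  i= 5: E-I = 22 → W
  i= 6: J-X = 12 → M
  i= 7: I-U = 14 → O
  i= 8: Z-V =  4 → E
  i= 9: A-P = 11 → L
  i=10: C-C =  0 → A
  i=11: Y-W =  2 → C
  i=12: E-L = 19 → T
  i=13: K-O = 22 → W
  i=14: X-L = 12 → M
  i=15: Z-L = 14 → O
  i=16: T-P =  4 → E
  i=17: R-G = 11 → L
  i=18: M-M =  0 → A
  i=19: Y-W =  2 → C
  i=20: S-Z = 19 → T
  i=21: C-G = 22 → W
  i=22: X-L = 12 → M
  i=23: J-V = 14 → O
  i=24: T-P =  4 → E
  i=25: F-U = 11 → L
  shifts repeat with period 8: ELACTWMO

ELACTWMO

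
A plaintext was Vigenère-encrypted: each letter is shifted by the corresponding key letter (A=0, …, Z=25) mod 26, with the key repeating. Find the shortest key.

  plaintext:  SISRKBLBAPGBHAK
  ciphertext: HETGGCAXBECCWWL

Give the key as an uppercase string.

  i= 0: H-S = 15 → P
  i= 1: E-I = 22 → W
  i= 2: T-S =  1 → B
  i= 3: G-R = 15 → P
  i= 4: G-K = 22 → W
  i= 5: C-B =  1 → B
  i= 6: A-L = 15 → P
  i= 7: X-B = 22 → W
  i= 8: B-A =  1 → B
  i= 9: E-P = 15 → P
  i=10: C-G = 22 → W
  i=11: C-B =  1 → B
  i=12: W-H = 15 → P
  i=13: W-A = 22 → W
  i=14: L-K =  1 → B
  shifts repeat with period 3: PWB

PWB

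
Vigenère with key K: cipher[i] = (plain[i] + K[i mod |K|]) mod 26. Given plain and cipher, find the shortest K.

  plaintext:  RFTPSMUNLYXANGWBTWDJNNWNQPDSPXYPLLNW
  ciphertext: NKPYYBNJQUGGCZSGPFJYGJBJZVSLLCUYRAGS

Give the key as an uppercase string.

WFWJGPT

  i= 0: N-R = 22 → W
  i= 1: K-F =  5 → F
  i= 2: P-T = 22 → W
  i= 3: Y-P =  9 → J
  i= 4: Y-S =  6 → G
  i= 5: B-M = 15 → P
  i= 6: N-U = 19 → T
  i= 7: J-N = 22 → W
  i= 8: Q-L =  5 → F
  i= 9: U-Y = 22 → W
  i=10: G-X =  9 → J
  i=11: G-A =  6 → G
  i=12: C-N = 15 → P
  i=13: Z-G = 19 → T
  i=14: S-W = 22 → W
  i=15: G-B =  5 → F
  i=16: P-T = 22 → W
  i=17: F-W =  9 → J
  i=18: J-D =  6 → G
  i=19: Y-J = 15 → P
  i=20: G-N = 19 → T
  i=21: J-N = 22 → W
  i=22: B-W =  5 → F
  i=23: J-N = 22 → W
  i=24: Z-Q =  9 → J
  i=25: V-P =  6 → G
  i=26: S-D = 15 → P
  i=27: L-S = 19 → T
  i=28: L-P = 22 → W
  i=29: C-X =  5 → F
  i=30: U-Y = 22 → W
  i=31: Y-P =  9 → J
  i=32: R-L =  6 → G
  i=33: A-L = 15 → P
  i=34: G-N = 19 → T
  i=35: S-W = 22 → W
  shifts repeat with period 7: WFWJGPT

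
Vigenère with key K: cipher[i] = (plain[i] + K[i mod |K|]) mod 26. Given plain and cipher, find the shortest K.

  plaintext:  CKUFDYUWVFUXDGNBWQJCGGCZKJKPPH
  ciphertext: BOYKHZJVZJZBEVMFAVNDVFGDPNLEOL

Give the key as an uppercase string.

ZEEFEBP

  i= 0: B-C = 25 → Z
  i= 1: O-K =  4 → E
  i= 2: Y-U =  4 → E
  i= 3: K-F =  5 → F
  i= 4: H-D =  4 → E
  i= 5: Z-Y =  1 → B
  i= 6: J-U = 15 → P
  i= 7: V-W = 25 → Z
  i= 8: Z-V =  4 → E
  i= 9: J-F =  4 → E
  i=10: Z-U =  5 → F
  i=11: B-X =  4 → E
  i=12: E-D =  1 → B
  i=13: V-G = 15 → P
  i=14: M-N = 25 → Z
  i=15: F-B =  4 → E
  i=16: A-W =  4 → E
  i=17: V-Q =  5 → F
  i=18: N-J =  4 → E
  i=19: D-C =  1 → B
  i=20: V-G = 15 → P
  i=21: F-G = 25 → Z
  i=22: G-C =  4 → E
  i=23: D-Z =  4 → E
  i=24: P-K =  5 → F
  i=25: N-J =  4 → E
  i=26: L-K =  1 → B
  i=27: E-P = 15 → P
  i=28: O-P = 25 → Z
  i=29: L-H =  4 → E
  shifts repeat with period 7: ZEEFEBP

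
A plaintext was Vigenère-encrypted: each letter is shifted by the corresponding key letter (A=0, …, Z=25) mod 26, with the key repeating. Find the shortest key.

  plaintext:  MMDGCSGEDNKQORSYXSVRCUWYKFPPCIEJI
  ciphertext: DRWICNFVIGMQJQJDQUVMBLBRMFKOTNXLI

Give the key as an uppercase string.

RFTCAVZ

  i= 0: D-M = 17 → R
  i= 1: R-M =  5 → F
  i= 2: W-D = 19 → T
  i= 3: I-G =  2 → C
  i= 4: C-C =  0 → A
  i= 5: N-S = 21 → V
  i= 6: F-G = 25 → Z
  i= 7: V-E = 17 → R
  i= 8: I-D =  5 → F
  i= 9: G-N = 19 → T
  i=10: M-K =  2 → C
  i=11: Q-Q =  0 → A
  i=12: J-O = 21 → V
  i=13: Q-R = 25 → Z
  i=14: J-S = 17 → R
  i=15: D-Y =  5 → F
  i=16: Q-X = 19 → T
  i=17: U-S =  2 → C
  i=18: V-V =  0 → A
  i=19: M-R = 21 → V
  i=20: B-C = 25 → Z
  i=21: L-U = 17 → R
  i=22: B-W =  5 → F
  i=23: R-Y = 19 → T
  i=24: M-K =  2 → C
  i=25: F-F =  0 → A
  i=26: K-P = 21 → V
  i=27: O-P = 25 → Z
  i=28: T-C = 17 → R
  i=29: N-I =  5 → F
  i=30: X-E = 19 → T
  i=31: L-J =  2 → C
  i=32: I-I =  0 → A
  shifts repeat with period 7: RFTCAVZ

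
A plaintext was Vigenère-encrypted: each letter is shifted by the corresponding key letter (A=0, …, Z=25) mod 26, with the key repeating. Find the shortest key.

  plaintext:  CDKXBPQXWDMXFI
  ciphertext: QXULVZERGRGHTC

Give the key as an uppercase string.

  i= 0: Q-C = 14 → O
  i= 1: X-D = 20 → U
  i= 2: U-K = 10 → K
  i= 3: L-X = 14 → O
  i= 4: V-B = 20 → U
  i= 5: Z-P = 10 → K
  i= 6: E-Q = 14 → O
  i= 7: R-X = 20 → U
  i= 8: G-W = 10 → K
  i= 9: R-D = 14 → O
  i=10: G-M = 20 → U
  i=11: H-X = 10 → K
  i=12: T-F = 14 → O
  i=13: C-I = 20 → U
  shifts repeat with period 3: OUK

OUK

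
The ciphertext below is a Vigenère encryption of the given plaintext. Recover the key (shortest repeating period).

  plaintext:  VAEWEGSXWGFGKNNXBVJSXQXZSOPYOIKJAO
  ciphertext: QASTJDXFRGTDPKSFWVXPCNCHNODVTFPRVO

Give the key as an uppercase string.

  i= 0: Q-V = 21 → V
  i= 1: A-A =  0 → A
  i= 2: S-E = 14 → O
  i= 3: T-W = 23 → X
  i= 4: J-E =  5 → F
  i= 5: D-G = 23 → X
  i= 6: X-S =  5 → F
  i= 7: F-X =  8 → I
  i= 8: R-W = 21 → V
  i= 9: G-G =  0 → A
  i=10: T-F = 14 → O
  i=11: D-G = 23 → X
  i=12: P-K =  5 → F
  i=13: K-N = 23 → X
  i=14: S-N =  5 → F
  i=15: F-X =  8 → I
  i=16: W-B = 21 → V
  i=17: V-V =  0 → A
  i=18: X-J = 14 → O
  i=19: P-S = 23 → X
  i=20: C-X =  5 → F
  i=21: N-Q = 23 → X
  i=22: C-X =  5 → F
  i=23: H-Z =  8 → I
  i=24: N-S = 21 → V
  i=25: O-O =  0 → A
  i=26: D-P = 14 → O
  i=27: V-Y = 23 → X
  i=28: T-O =  5 → F
  i=29: F-I = 23 → X
  i=30: P-K =  5 → F
  i=31: R-J =  8 → I
  i=32: V-A = 21 → V
  i=33: O-O =  0 → A
  shifts repeat with period 8: VAOXFXFI

VAOXFXFI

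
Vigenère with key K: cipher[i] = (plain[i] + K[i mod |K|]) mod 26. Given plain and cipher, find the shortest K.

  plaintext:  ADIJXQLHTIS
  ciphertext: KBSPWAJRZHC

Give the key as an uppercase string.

KYKGZ

  i= 0: K-A = 10 → K
  i= 1: B-D = 24 → Y
  i= 2: S-I = 10 → K
  i= 3: P-J =  6 → G
  i= 4: W-X = 25 → Z
  i= 5: A-Q = 10 → K
  i= 6: J-L = 24 → Y
  i= 7: R-H = 10 → K
  i= 8: Z-T =  6 → G
  i= 9: H-I = 25 → Z
  i=10: C-S = 10 → K
  shifts repeat with period 5: KYKGZ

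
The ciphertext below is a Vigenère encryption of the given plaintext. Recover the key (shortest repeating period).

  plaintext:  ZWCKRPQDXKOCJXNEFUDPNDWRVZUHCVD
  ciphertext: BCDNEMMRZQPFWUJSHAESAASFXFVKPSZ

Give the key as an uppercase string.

  i= 0: B-Z =  2 → C
  i= 1: C-W =  6 → G
  i= 2: D-C =  1 → B
  i= 3: N-K =  3 → D
  i= 4: E-R = 13 → N
  i= 5: M-P = 23 → X
  i= 6: M-Q = 22 → W
  i= 7: R-D = 14 → O
  i= 8: Z-X =  2 → C
  i= 9: Q-K =  6 → G
  i=10: P-O =  1 → B
  i=11: F-C =  3 → D
  i=12: W-J = 13 → N
  i=13: U-X = 23 → X
  i=14: J-N = 22 → W
  i=15: S-E = 14 → O
  i=16: H-F =  2 → C
  i=17: A-U =  6 → G
  i=18: E-D =  1 → B
  i=19: S-P =  3 → D
  i=20: A-N = 13 → N
  i=21: A-D = 23 → X
  i=22: S-W = 22 → W
  i=23: F-R = 14 → O
  i=24: X-V =  2 → C
  i=25: F-Z =  6 → G
  i=26: V-U =  1 → B
  i=27: K-H =  3 → D
  i=28: P-C = 13 → N
  i=29: S-V = 23 → X
  i=30: Z-D = 22 → W
  shifts repeat with period 8: CGBDNXWO

CGBDNXWO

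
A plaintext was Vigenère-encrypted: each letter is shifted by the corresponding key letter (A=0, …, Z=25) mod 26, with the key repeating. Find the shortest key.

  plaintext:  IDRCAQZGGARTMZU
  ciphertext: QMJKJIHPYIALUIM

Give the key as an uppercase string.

  i= 0: Q-I =  8 → I
  i= 1: M-D =  9 → J
  i= 2: J-R = 18 → S
  i= 3: K-C =  8 → I
  i= 4: J-A =  9 → J
  i= 5: I-Q = 18 → S
  i= 6: H-Z =  8 → I
  i= 7: P-G =  9 → J
  i= 8: Y-G = 18 → S
  i= 9: I-A =  8 → I
  i=10: A-R =  9 → J
  i=11: L-T = 18 → S
  i=12: U-M =  8 → I
  i=13: I-Z =  9 → J
  i=14: M-U = 18 → S
  shifts repeat with period 3: IJS

IJS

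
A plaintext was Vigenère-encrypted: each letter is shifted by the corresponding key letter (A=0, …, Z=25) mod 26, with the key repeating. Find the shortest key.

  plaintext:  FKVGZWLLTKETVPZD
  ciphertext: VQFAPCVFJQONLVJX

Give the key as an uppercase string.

QGKU

  i= 0: V-F = 16 → Q
  i= 1: Q-K =  6 → G
  i= 2: F-V = 10 → K
  i= 3: A-G = 20 → U
  i= 4: P-Z = 16 → Q
  i= 5: C-W =  6 → G
  i= 6: V-L = 10 → K
  i= 7: F-L = 20 → U
  i= 8: J-T = 16 → Q
  i= 9: Q-K =  6 → G
  i=10: O-E = 10 → K
  i=11: N-T = 20 → U
  i=12: L-V = 16 → Q
  i=13: V-P =  6 → G
  i=14: J-Z = 10 → K
  i=15: X-D = 20 → U
  shifts repeat with period 4: QGKU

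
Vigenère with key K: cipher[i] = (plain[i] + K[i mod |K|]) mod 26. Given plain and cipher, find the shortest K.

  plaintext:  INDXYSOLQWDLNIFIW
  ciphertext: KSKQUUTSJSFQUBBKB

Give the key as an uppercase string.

  i= 0: K-I =  2 → C
  i= 1: S-N =  5 → F
  i= 2: K-D =  7 → H
  i= 3: Q-X = 19 → T
  i= 4: U-Y = 22 → W
  i= 5: U-S =  2 → C
  i= 6: T-O =  5 → F
  i= 7: S-L =  7 → H
  i= 8: J-Q = 19 → T
  i= 9: S-W = 22 → W
  i=10: F-D =  2 → C
  i=11: Q-L =  5 → F
  i=12: U-N =  7 → H
  i=13: B-I = 19 → T
  i=14: B-F = 22 → W
  i=15: K-I =  2 → C
  i=16: B-W =  5 → F
  shifts repeat with period 5: CFHTW

CFHTW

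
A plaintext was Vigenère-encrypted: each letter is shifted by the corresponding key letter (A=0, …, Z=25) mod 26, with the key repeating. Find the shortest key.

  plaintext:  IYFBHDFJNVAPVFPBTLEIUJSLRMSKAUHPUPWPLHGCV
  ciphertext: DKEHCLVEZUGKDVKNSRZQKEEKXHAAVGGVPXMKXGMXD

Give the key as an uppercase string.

VMZGVIQ

  i= 0: D-I = 21 → V
  i= 1: K-Y = 12 → M
  i= 2: E-F = 25 → Z
  i= 3: H-B =  6 → G
  i= 4: C-H = 21 → V
  i= 5: L-D =  8 → I
  i= 6: V-F = 16 → Q
  i= 7: E-J = 21 → V
  i= 8: Z-N = 12 → M
  i= 9: U-V = 25 → Z
  i=10: G-A =  6 → G
  i=11: K-P = 21 → V
  i=12: D-V =  8 → I
  i=13: V-F = 16 → Q
  i=14: K-P = 21 → V
  i=15: N-B = 12 → M
  i=16: S-T = 25 → Z
  i=17: R-L =  6 → G
  i=18: Z-E = 21 → V
  i=19: Q-I =  8 → I
  i=20: K-U = 16 → Q
  i=21: E-J = 21 → V
  i=22: E-S = 12 → M
  i=23: K-L = 25 → Z
  i=24: X-R =  6 → G
  i=25: H-M = 21 → V
  i=26: A-S =  8 → I
  i=27: A-K = 16 → Q
  i=28: V-A = 21 → V
  i=29: G-U = 12 → M
  i=30: G-H = 25 → Z
  i=31: V-P =  6 → G
  i=32: P-U = 21 → V
  i=33: X-P =  8 → I
  i=34: M-W = 16 → Q
  i=35: K-P = 21 → V
  i=36: X-L = 12 → M
  i=37: G-H = 25 → Z
  i=38: M-G =  6 → G
  i=39: X-C = 21 → V
  i=40: D-V =  8 → I
  shifts repeat with period 7: VMZGVIQ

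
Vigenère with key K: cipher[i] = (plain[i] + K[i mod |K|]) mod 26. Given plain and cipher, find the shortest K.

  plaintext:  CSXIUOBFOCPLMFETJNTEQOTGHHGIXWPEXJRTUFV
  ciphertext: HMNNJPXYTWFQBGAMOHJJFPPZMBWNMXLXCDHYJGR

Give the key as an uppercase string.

  i= 0: H-C =  5 → F
  i= 1: M-S = 20 → U
  i= 2: N-X = 16 → Q
  i= 3: N-I =  5 → F
  i= 4: J-U = 15 → P
  i= 5: P-O =  1 → B
  i= 6: X-B = 22 → W
  i= 7: Y-F = 19 → T
  i= 8: T-O =  5 → F
  i= 9: W-C = 20 → U
  i=10: F-P = 16 → Q
  i=11: Q-L =  5 → F
  i=12: B-M = 15 → P
  i=13: G-F =  1 → B
  i=14: A-E = 22 → W
  i=15: M-T = 19 → T
  i=16: O-J =  5 → F
  i=17: H-N = 20 → U
  i=18: J-T = 16 → Q
  i=19: J-E =  5 → F
  i=20: F-Q = 15 → P
  i=21: P-O =  1 → B
  i=22: P-T = 22 → W
  i=23: Z-G = 19 → T
  i=24: M-H =  5 → F
  i=25: B-H = 20 → U
  i=26: W-G = 16 → Q
  i=27: N-I =  5 → F
  i=28: M-X = 15 → P
  i=29: X-W =  1 → B
  i=30: L-P = 22 → W
  i=31: X-E = 19 → T
  i=32: C-X =  5 → F
  i=33: D-J = 20 → U
  i=34: H-R = 16 → Q
  i=35: Y-T =  5 → F
  i=36: J-U = 15 → P
  i=37: G-F =  1 → B
  i=38: R-V = 22 → W
  shifts repeat with period 8: FUQFPBWT

FUQFPBWT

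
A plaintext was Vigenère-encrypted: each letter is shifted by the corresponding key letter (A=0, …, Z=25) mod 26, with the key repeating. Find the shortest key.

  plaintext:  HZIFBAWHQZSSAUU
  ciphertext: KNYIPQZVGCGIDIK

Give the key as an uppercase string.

  i= 0: K-H =  3 → D
  i= 1: N-Z = 14 → O
  i= 2: Y-I = 16 → Q
  i= 3: I-F =  3 → D
  i= 4: P-B = 14 → O
  i= 5: Q-A = 16 → Q
  i= 6: Z-W =  3 → D
  i= 7: V-H = 14 → O
  i= 8: G-Q = 16 → Q
  i= 9: C-Z =  3 → D
  i=10: G-S = 14 → O
  i=11: I-S = 16 → Q
  i=12: D-A =  3 → D
  i=13: I-U = 14 → O
  i=14: K-U = 16 → Q
  shifts repeat with period 3: DOQ

DOQ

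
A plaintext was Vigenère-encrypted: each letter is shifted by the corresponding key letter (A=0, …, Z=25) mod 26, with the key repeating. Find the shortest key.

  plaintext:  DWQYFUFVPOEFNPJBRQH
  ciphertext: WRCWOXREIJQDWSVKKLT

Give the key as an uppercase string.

TVMYJDMJ

  i= 0: W-D = 19 → T
  i= 1: R-W = 21 → V
  i= 2: C-Q = 12 → M
  i= 3: W-Y = 24 → Y
  i= 4: O-F =  9 → J
  i= 5: X-U =  3 → D
  i= 6: R-F = 12 → M
  i= 7: E-V =  9 → J
  i= 8: I-P = 19 → T
  i= 9: J-O = 21 → V
  i=10: Q-E = 12 → M
  i=11: D-F = 24 → Y
  i=12: W-N =  9 → J
  i=13: S-P =  3 → D
  i=14: V-J = 12 → M
  i=15: K-B =  9 → J
  i=16: K-R = 19 → T
  i=17: L-Q = 21 → V
  i=18: T-H = 12 → M
  shifts repeat with period 8: TVMYJDMJ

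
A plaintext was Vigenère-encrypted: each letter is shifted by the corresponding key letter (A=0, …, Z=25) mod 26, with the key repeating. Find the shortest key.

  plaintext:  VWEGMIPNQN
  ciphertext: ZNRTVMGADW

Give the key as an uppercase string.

  i= 0: Z-V =  4 → E
  i= 1: N-W = 17 → R
  i= 2: R-E = 13 → N
  i= 3: T-G = 13 → N
  i= 4: V-M =  9 → J
  i= 5: M-I =  4 → E
  i= 6: G-P = 17 → R
  i= 7: A-N = 13 → N
  i= 8: D-Q = 13 → N
  i= 9: W-N =  9 → J
  shifts repeat with period 5: ERNNJ

ERNNJ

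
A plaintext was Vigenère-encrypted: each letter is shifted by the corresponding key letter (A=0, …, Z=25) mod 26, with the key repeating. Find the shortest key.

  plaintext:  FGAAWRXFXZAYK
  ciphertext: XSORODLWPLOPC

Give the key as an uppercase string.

  i= 0: X-F = 18 → S
  i= 1: S-G = 12 → M
  i= 2: O-A = 14 → O
  i= 3: R-A = 17 → R
  i= 4: O-W = 18 → S
  i= 5: D-R = 12 → M
  i= 6: L-X = 14 → O
  i= 7: W-F = 17 → R
  i= 8: P-X = 18 → S
  i= 9: L-Z = 12 → M
  i=10: O-A = 14 → O
  i=11: P-Y = 17 → R
  i=12: C-K = 18 → S
  shifts repeat with period 4: SMOR

SMOR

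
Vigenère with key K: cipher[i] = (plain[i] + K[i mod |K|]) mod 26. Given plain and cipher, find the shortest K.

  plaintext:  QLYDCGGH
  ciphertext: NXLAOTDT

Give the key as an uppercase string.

XMN

  i= 0: N-Q = 23 → X
  i= 1: X-L = 12 → M
  i= 2: L-Y = 13 → N
  i= 3: A-D = 23 → X
  i= 4: O-C = 12 → M
  i= 5: T-G = 13 → N
  i= 6: D-G = 23 → X
  i= 7: T-H = 12 → M
  shifts repeat with period 3: XMN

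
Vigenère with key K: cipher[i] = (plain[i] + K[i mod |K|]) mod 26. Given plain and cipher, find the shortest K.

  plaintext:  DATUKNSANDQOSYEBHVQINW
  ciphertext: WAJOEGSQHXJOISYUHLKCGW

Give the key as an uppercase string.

  i= 0: W-D = 19 → T
  i= 1: A-A =  0 → A
  i= 2: J-T = 16 → Q
  i= 3: O-U = 20 → U
  i= 4: E-K = 20 → U
  i= 5: G-N = 19 → T
  i= 6: S-S =  0 → A
  i= 7: Q-A = 16 → Q
  i= 8: H-N = 20 → U
  i= 9: X-D = 20 → U
  i=10: J-Q = 19 → T
  i=11: O-O =  0 → A
  i=12: I-S = 16 → Q
  i=13: S-Y = 20 → U
  i=14: Y-E = 20 → U
  i=15: U-B = 19 → T
  i=16: H-H =  0 → A
  i=17: L-V = 16 → Q
  i=18: K-Q = 20 → U
  i=19: C-I = 20 → U
  i=20: G-N = 19 → T
  i=21: W-W =  0 → A
  shifts repeat with period 5: TAQUU

TAQUU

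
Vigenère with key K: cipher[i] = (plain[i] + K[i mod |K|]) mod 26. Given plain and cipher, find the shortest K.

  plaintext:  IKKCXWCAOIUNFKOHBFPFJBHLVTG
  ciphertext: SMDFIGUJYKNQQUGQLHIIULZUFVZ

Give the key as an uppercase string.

  i= 0: S-I = 10 → K
  i= 1: M-K =  2 → C
  i= 2: D-K = 19 → T
  i= 3: F-C =  3 → D
  i= 4: I-X = 11 → L
  i= 5: G-W = 10 → K
  i= 6: U-C = 18 → S
  i= 7: J-A =  9 → J
  i= 8: Y-O = 10 → K
  i= 9: K-I =  2 → C
  i=10: N-U = 19 → T
  i=11: Q-N =  3 → D
  i=12: Q-F = 11 → L
  i=13: U-K = 10 → K
  i=14: G-O = 18 → S
  i=15: Q-H =  9 → J
  i=16: L-B = 10 → K
  i=17: H-F =  2 → C
  i=18: I-P = 19 → T
  i=19: I-F =  3 → D
  i=20: U-J = 11 → L
  i=21: L-B = 10 → K
  i=22: Z-H = 18 → S
  i=23: U-L =  9 → J
  i=24: F-V = 10 → K
  i=25: V-T =  2 → C
  i=26: Z-G = 19 → T
  shifts repeat with period 8: KCTDLKSJ

KCTDLKSJ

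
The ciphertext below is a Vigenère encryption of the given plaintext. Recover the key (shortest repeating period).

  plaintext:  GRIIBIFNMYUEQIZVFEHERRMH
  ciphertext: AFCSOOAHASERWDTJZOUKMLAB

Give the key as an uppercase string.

  i= 0: A-G = 20 → U
  i= 1: F-R = 14 → O
  i= 2: C-I = 20 → U
  i= 3: S-I = 10 → K
  i= 4: O-B = 13 → N
  i= 5: O-I =  6 → G
  i= 6: A-F = 21 → V
  i= 7: H-N = 20 → U
  i= 8: A-M = 14 → O
  i= 9: S-Y = 20 → U
  i=10: E-U = 10 → K
  i=11: R-E = 13 → N
  i=12: W-Q =  6 → G
  i=13: D-I = 21 → V
  i=14: T-Z = 20 → U
  i=15: J-V = 14 → O
  i=16: Z-F = 20 → U
  i=17: O-E = 10 → K
  i=18: U-H = 13 → N
  i=19: K-E =  6 → G
  i=20: M-R = 21 → V
  i=21: L-R = 20 → U
  i=22: A-M = 14 → O
  i=23: B-H = 20 → U
  shifts repeat with period 7: UOUKNGV

UOUKNGV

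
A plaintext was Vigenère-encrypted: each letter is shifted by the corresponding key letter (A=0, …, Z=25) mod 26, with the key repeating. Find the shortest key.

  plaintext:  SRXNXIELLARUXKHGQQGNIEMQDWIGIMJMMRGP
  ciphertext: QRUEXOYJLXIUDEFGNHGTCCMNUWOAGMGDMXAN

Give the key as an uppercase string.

  i= 0: Q-S = 24 → Y
  i= 1: R-R =  0 → A
  i= 2: U-X = 23 → X
  i= 3: E-N = 17 → R
  i= 4: X-X =  0 → A
  i= 5: O-I =  6 → G
  i= 6: Y-E = 20 → U
  i= 7: J-L = 24 → Y
  i= 8: L-L =  0 → A
  i= 9: X-A = 23 → X
  i=10: I-R = 17 → R
  i=11: U-U =  0 → A
  i=12: D-X =  6 → G
  i=13: E-K = 20 → U
  i=14: F-H = 24 → Y
  i=15: G-G =  0 → A
  i=16: N-Q = 23 → X
  i=17: H-Q = 17 → R
  i=18: G-G =  0 → A
  i=19: T-N =  6 → G
  i=20: C-I = 20 → U
  i=21: C-E = 24 → Y
  i=22: M-M =  0 → A
  i=23: N-Q = 23 → X
  i=24: U-D = 17 → R
  i=25: W-W =  0 → A
  i=26: O-I =  6 → G
  i=27: A-G = 20 → U
  i=28: G-I = 24 → Y
  i=29: M-M =  0 → A
  i=30: G-J = 23 → X
  i=31: D-M = 17 → R
  i=32: M-M =  0 → A
  i=33: X-R =  6 → G
  i=34: A-G = 20 → U
  i=35: N-P = 24 → Y
  shifts repeat with period 7: YAXRAGU

YAXRAGU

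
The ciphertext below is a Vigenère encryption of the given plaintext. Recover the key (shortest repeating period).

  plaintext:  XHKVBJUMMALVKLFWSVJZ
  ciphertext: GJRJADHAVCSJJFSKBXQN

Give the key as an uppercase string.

JCHOZUNO

  i= 0: G-X =  9 → J
  i= 1: J-H =  2 → C
  i= 2: R-K =  7 → H
  i= 3: J-V = 14 → O
  i= 4: A-B = 25 → Z
  i= 5: D-J = 20 → U
  i= 6: H-U = 13 → N
  i= 7: A-M = 14 → O
  i= 8: V-M =  9 → J
  i= 9: C-A =  2 → C
  i=10: S-L =  7 → H
  i=11: J-V = 14 → O
  i=12: J-K = 25 → Z
  i=13: F-L = 20 → U
  i=14: S-F = 13 → N
  i=15: K-W = 14 → O
  i=16: B-S =  9 → J
  i=17: X-V =  2 → C
  i=18: Q-J =  7 → H
  i=19: N-Z = 14 → O
  shifts repeat with period 8: JCHOZUNO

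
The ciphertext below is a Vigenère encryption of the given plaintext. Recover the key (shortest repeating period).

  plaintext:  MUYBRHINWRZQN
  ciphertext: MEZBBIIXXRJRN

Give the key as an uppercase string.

  i= 0: M-M =  0 → A
  i= 1: E-U = 10 → K
  i= 2: Z-Y =  1 → B
  i= 3: B-B =  0 → A
  i= 4: B-R = 10 → K
  i= 5: I-H =  1 → B
  i= 6: I-I =  0 → A
  i= 7: X-N = 10 → K
  i= 8: X-W =  1 → B
  i= 9: R-R =  0 → A
  i=10: J-Z = 10 → K
  i=11: R-Q =  1 → B
  i=12: N-N =  0 → A
  shifts repeat with period 3: AKB

AKB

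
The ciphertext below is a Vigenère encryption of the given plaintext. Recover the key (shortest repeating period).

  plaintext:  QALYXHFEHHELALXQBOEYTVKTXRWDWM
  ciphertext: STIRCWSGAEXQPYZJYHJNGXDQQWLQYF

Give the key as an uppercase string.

  i= 0: S-Q =  2 → C
  i= 1: T-A = 19 → T
  i= 2: I-L = 23 → X
  i= 3: R-Y = 19 → T
  i= 4: C-X =  5 → F
  i= 5: W-H = 15 → P
  i= 6: S-F = 13 → N
  i= 7: G-E =  2 → C
  i= 8: A-H = 19 → T
  i= 9: E-H = 23 → X
  i=10: X-E = 19 → T
  i=11: Q-L =  5 → F
  i=12: P-A = 15 → P
  i=13: Y-L = 13 → N
  i=14: Z-X =  2 → C
  i=15: J-Q = 19 → T
  i=16: Y-B = 23 → X
  i=17: H-O = 19 → T
  i=18: J-E =  5 → F
  i=19: N-Y = 15 → P
  i=20: G-T = 13 → N
  i=21: X-V =  2 → C
  i=22: D-K = 19 → T
  i=23: Q-T = 23 → X
  i=24: Q-X = 19 → T
  i=25: W-R =  5 → F
  i=26: L-W = 15 → P
  i=27: Q-D = 13 → N
  i=28: Y-W =  2 → C
  i=29: F-M = 19 → T
  shifts repeat with period 7: CTXTFPN

CTXTFPN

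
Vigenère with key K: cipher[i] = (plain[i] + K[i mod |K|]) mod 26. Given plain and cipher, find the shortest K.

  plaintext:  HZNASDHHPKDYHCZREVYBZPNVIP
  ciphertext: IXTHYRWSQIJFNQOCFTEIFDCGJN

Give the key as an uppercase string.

  i= 0: I-H =  1 → B
  i= 1: X-Z = 24 → Y
  i= 2: T-N =  6 → G
  i= 3: H-A =  7 → H
  i= 4: Y-S =  6 → G
  i= 5: R-D = 14 → O
  i= 6: W-H = 15 → P
  i= 7: S-H = 11 → L
  i= 8: Q-P =  1 → B
  i= 9: I-K = 24 → Y
  i=10: J-D =  6 → G
  i=11: F-Y =  7 → H
  i=12: N-H =  6 → G
  i=13: Q-C = 14 → O
  i=14: O-Z = 15 → P
  i=15: C-R = 11 → L
  i=16: F-E =  1 → B
  i=17: T-V = 24 → Y
  i=18: E-Y =  6 → G
  i=19: I-B =  7 → H
  i=20: F-Z =  6 → G
  i=21: D-P = 14 → O
  i=22: C-N = 15 → P
  i=23: G-V = 11 → L
  i=24: J-I =  1 → B
  i=25: N-P = 24 → Y
  shifts repeat with period 8: BYGHGOPL

BYGHGOPL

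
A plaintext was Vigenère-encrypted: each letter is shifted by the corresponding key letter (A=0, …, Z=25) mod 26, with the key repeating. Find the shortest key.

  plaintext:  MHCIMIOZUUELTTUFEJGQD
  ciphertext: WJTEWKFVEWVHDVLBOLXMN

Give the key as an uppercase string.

KCRW

  i= 0: W-M = 10 → K
  i= 1: J-H =  2 → C
  i= 2: T-C = 17 → R
  i= 3: E-I = 22 → W
  i= 4: W-M = 10 → K
  i= 5: K-I =  2 → C
  i= 6: F-O = 17 → R
  i= 7: V-Z = 22 → W
  i= 8: E-U = 10 → K
  i= 9: W-U =  2 → C
  i=10: V-E = 17 → R
  i=11: H-L = 22 → W
  i=12: D-T = 10 → K
  i=13: V-T =  2 → C
  i=14: L-U = 17 → R
  i=15: B-F = 22 → W
  i=16: O-E = 10 → K
  i=17: L-J =  2 → C
  i=18: X-G = 17 → R
  i=19: M-Q = 22 → W
  i=20: N-D = 10 → K
  shifts repeat with period 4: KCRW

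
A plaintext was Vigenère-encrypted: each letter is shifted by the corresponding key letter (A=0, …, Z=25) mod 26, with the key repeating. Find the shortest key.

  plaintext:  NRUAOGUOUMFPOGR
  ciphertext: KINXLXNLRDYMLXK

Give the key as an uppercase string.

XRTX

  i= 0: K-N = 23 → X
  i= 1: I-R = 17 → R
  i= 2: N-U = 19 → T
  i= 3: X-A = 23 → X
  i= 4: L-O = 23 → X
  i= 5: X-G = 17 → R
  i= 6: N-U = 19 → T
  i= 7: L-O = 23 → X
  i= 8: R-U = 23 → X
  i= 9: D-M = 17 → R
  i=10: Y-F = 19 → T
  i=11: M-P = 23 → X
  i=12: L-O = 23 → X
  i=13: X-G = 17 → R
  i=14: K-R = 19 → T
  shifts repeat with period 4: XRTX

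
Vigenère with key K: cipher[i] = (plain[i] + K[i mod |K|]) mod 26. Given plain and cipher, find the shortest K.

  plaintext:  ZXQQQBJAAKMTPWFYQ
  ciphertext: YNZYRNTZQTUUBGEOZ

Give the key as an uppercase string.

  i= 0: Y-Z = 25 → Z
  i= 1: N-X = 16 → Q
  i= 2: Z-Q =  9 → J
  i= 3: Y-Q =  8 → I
  i= 4: R-Q =  1 → B
  i= 5: N-B = 12 → M
  i= 6: T-J = 10 → K
  i= 7: Z-A = 25 → Z
  i= 8: Q-A = 16 → Q
  i= 9: T-K =  9 → J
  i=10: U-M =  8 → I
  i=11: U-T =  1 → B
  i=12: B-P = 12 → M
  i=13: G-W = 10 → K
  i=14: E-F = 25 → Z
  i=15: O-Y = 16 → Q
  i=16: Z-Q =  9 → J
  shifts repeat with period 7: ZQJIBMK

ZQJIBMK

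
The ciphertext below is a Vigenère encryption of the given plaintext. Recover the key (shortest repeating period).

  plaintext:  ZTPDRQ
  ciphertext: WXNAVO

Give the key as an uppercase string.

  i= 0: W-Z = 23 → X
  i= 1: X-T =  4 → E
  i= 2: N-P = 24 → Y
  i= 3: A-D = 23 → X
  i= 4: V-R =  4 → E
  i= 5: O-Q = 24 → Y
  shifts repeat with period 3: XEY

XEY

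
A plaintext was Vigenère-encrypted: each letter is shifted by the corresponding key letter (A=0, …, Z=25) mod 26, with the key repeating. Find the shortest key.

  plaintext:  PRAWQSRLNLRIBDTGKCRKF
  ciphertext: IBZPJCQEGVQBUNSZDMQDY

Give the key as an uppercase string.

TKZT

  i= 0: I-P = 19 → T
  i= 1: B-R = 10 → K
  i= 2: Z-A = 25 → Z
  i= 3: P-W = 19 → T
  i= 4: J-Q = 19 → T
  i= 5: C-S = 10 → K
  i= 6: Q-R = 25 → Z
  i= 7: E-L = 19 → T
  i= 8: G-N = 19 → T
  i= 9: V-L = 10 → K
  i=10: Q-R = 25 → Z
  i=11: B-I = 19 → T
  i=12: U-B = 19 → T
  i=13: N-D = 10 → K
  i=14: S-T = 25 → Z
  i=15: Z-G = 19 → T
  i=16: D-K = 19 → T
  i=17: M-C = 10 → K
  i=18: Q-R = 25 → Z
  i=19: D-K = 19 → T
  i=20: Y-F = 19 → T
  shifts repeat with period 4: TKZT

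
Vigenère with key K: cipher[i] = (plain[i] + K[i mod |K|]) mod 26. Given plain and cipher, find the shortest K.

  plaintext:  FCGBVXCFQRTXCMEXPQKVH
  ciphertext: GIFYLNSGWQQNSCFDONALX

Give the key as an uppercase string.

BGZXQQQ

  i= 0: G-F =  1 → B
  i= 1: I-C =  6 → G
  i= 2: F-G = 25 → Z
  i= 3: Y-B = 23 → X
  i= 4: L-V = 16 → Q
  i= 5: N-X = 16 → Q
  i= 6: S-C = 16 → Q
  i= 7: G-F =  1 → B
  i= 8: W-Q =  6 → G
  i= 9: Q-R = 25 → Z
  i=10: Q-T = 23 → X
  i=11: N-X = 16 → Q
  i=12: S-C = 16 → Q
  i=13: C-M = 16 → Q
  i=14: F-E =  1 → B
  i=15: D-X =  6 → G
  i=16: O-P = 25 → Z
  i=17: N-Q = 23 → X
  i=18: A-K = 16 → Q
  i=19: L-V = 16 → Q
  i=20: X-H = 16 → Q
  shifts repeat with period 7: BGZXQQQ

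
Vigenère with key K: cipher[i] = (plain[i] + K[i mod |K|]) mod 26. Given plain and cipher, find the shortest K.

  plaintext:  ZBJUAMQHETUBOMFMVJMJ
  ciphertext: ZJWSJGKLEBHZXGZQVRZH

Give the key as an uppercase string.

AINYJUUE

  i= 0: Z-Z =  0 → A
  i= 1: J-B =  8 → I
  i= 2: W-J = 13 → N
  i= 3: S-U = 24 → Y
  i= 4: J-A =  9 → J
  i= 5: G-M = 20 → U
  i= 6: K-Q = 20 → U
  i= 7: L-H =  4 → E
  i= 8: E-E =  0 → A
  i= 9: B-T =  8 → I
  i=10: H-U = 13 → N
  i=11: Z-B = 24 → Y
  i=12: X-O =  9 → J
  i=13: G-M = 20 → U
  i=14: Z-F = 20 → U
  i=15: Q-M =  4 → E
  i=16: V-V =  0 → A
  i=17: R-J =  8 → I
  i=18: Z-M = 13 → N
  i=19: H-J = 24 → Y
  shifts repeat with period 8: AINYJUUE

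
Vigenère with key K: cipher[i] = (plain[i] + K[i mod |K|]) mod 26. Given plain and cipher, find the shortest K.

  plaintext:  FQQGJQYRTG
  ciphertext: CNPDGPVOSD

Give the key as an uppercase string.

XXZ

  i= 0: C-F = 23 → X
  i= 1: N-Q = 23 → X
  i= 2: P-Q = 25 → Z
  i= 3: D-G = 23 → X
  i= 4: G-J = 23 → X
  i= 5: P-Q = 25 → Z
  i= 6: V-Y = 23 → X
  i= 7: O-R = 23 → X
  i= 8: S-T = 25 → Z
  i= 9: D-G = 23 → X
  shifts repeat with period 3: XXZ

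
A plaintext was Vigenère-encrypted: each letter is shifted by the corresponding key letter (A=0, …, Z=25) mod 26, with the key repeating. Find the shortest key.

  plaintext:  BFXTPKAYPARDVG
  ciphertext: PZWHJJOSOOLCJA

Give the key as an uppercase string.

OUZ

  i= 0: P-B = 14 → O
  i= 1: Z-F = 20 → U
  i= 2: W-X = 25 → Z
  i= 3: H-T = 14 → O
  i= 4: J-P = 20 → U
  i= 5: J-K = 25 → Z
  i= 6: O-A = 14 → O
  i= 7: S-Y = 20 → U
  i= 8: O-P = 25 → Z
  i= 9: O-A = 14 → O
  i=10: L-R = 20 → U
  i=11: C-D = 25 → Z
  i=12: J-V = 14 → O
  i=13: A-G = 20 → U
  shifts repeat with period 3: OUZ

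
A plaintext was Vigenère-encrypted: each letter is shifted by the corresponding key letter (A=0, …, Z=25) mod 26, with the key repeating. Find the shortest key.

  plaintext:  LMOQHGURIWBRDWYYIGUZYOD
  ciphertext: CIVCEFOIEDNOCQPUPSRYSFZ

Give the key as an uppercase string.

RWHMXZU

  i= 0: C-L = 17 → R
  i= 1: I-M = 22 → W
  i= 2: V-O =  7 → H
  i= 3: C-Q = 12 → M
  i= 4: E-H = 23 → X
  i= 5: F-G = 25 → Z
  i= 6: O-U = 20 → U
  i= 7: I-R = 17 → R
  i= 8: E-I = 22 → W
  i= 9: D-W =  7 → H
  i=10: N-B = 12 → M
  i=11: O-R = 23 → X
  i=12: C-D = 25 → Z
  i=13: Q-W = 20 → U
  i=14: P-Y = 17 → R
  i=15: U-Y = 22 → W
  i=16: P-I =  7 → H
  i=17: S-G = 12 → M
  i=18: R-U = 23 → X
  i=19: Y-Z = 25 → Z
  i=20: S-Y = 20 → U
  i=21: F-O = 17 → R
  i=22: Z-D = 22 → W
  shifts repeat with period 7: RWHMXZU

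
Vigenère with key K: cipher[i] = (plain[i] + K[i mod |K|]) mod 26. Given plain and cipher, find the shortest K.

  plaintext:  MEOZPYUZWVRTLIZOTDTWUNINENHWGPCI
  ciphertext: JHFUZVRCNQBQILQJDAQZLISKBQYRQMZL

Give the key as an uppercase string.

  i= 0: J-M = 23 → X
  i= 1: H-E =  3 → D
  i= 2: F-O = 17 → R
  i= 3: U-Z = 21 → V
  i= 4: Z-P = 10 → K
  i= 5: V-Y = 23 → X
  i= 6: R-U = 23 → X
  i= 7: C-Z =  3 → D
  i= 8: N-W = 17 → R
  i= 9: Q-V = 21 → V
  i=10: B-R = 10 → K
  i=11: Q-T = 23 → X
  i=12: I-L = 23 → X
  i=13: L-I =  3 → D
  i=14: Q-Z = 17 → R
  i=15: J-O = 21 → V
  i=16: D-T = 10 → K
  i=17: A-D = 23 → X
  i=18: Q-T = 23 → X
  i=19: Z-W =  3 → D
  i=20: L-U = 17 → R
  i=21: I-N = 21 → V
  i=22: S-I = 10 → K
  i=23: K-N = 23 → X
  i=24: B-E = 23 → X
  i=25: Q-N =  3 → D
  i=26: Y-H = 17 → R
  i=27: R-W = 21 → V
  i=28: Q-G = 10 → K
  i=29: M-P = 23 → X
  i=30: Z-C = 23 → X
  i=31: L-I =  3 → D
  shifts repeat with period 6: XDRVKX

XDRVKX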